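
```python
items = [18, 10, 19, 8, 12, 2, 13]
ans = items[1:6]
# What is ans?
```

items has length 7. The slice items[1:6] selects indices [1, 2, 3, 4, 5] (1->10, 2->19, 3->8, 4->12, 5->2), giving [10, 19, 8, 12, 2].

[10, 19, 8, 12, 2]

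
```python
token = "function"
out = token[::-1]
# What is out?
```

token has length 8. The slice token[::-1] selects indices [7, 6, 5, 4, 3, 2, 1, 0] (7->'n', 6->'o', 5->'i', 4->'t', 3->'c', 2->'n', 1->'u', 0->'f'), giving 'noitcnuf'.

'noitcnuf'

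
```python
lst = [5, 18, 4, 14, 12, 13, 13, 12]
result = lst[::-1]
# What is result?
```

lst has length 8. The slice lst[::-1] selects indices [7, 6, 5, 4, 3, 2, 1, 0] (7->12, 6->13, 5->13, 4->12, 3->14, 2->4, 1->18, 0->5), giving [12, 13, 13, 12, 14, 4, 18, 5].

[12, 13, 13, 12, 14, 4, 18, 5]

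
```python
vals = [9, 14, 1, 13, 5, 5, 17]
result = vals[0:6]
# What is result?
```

vals has length 7. The slice vals[0:6] selects indices [0, 1, 2, 3, 4, 5] (0->9, 1->14, 2->1, 3->13, 4->5, 5->5), giving [9, 14, 1, 13, 5, 5].

[9, 14, 1, 13, 5, 5]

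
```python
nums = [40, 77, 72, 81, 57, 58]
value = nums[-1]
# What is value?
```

nums has length 6. Negative index -1 maps to positive index 6 + (-1) = 5. nums[5] = 58.

58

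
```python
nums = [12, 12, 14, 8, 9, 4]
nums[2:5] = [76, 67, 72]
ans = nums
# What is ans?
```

nums starts as [12, 12, 14, 8, 9, 4] (length 6). The slice nums[2:5] covers indices [2, 3, 4] with values [14, 8, 9]. Replacing that slice with [76, 67, 72] (same length) produces [12, 12, 76, 67, 72, 4].

[12, 12, 76, 67, 72, 4]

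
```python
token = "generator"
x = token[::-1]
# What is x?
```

token has length 9. The slice token[::-1] selects indices [8, 7, 6, 5, 4, 3, 2, 1, 0] (8->'r', 7->'o', 6->'t', 5->'a', 4->'r', 3->'e', 2->'n', 1->'e', 0->'g'), giving 'rotareneg'.

'rotareneg'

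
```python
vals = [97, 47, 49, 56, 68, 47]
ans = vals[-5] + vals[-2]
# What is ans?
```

vals has length 6. Negative index -5 maps to positive index 6 + (-5) = 1. vals[1] = 47.
vals has length 6. Negative index -2 maps to positive index 6 + (-2) = 4. vals[4] = 68.
Sum: 47 + 68 = 115.

115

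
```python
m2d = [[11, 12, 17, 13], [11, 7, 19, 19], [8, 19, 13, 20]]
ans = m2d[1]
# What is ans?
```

m2d has 3 rows. Row 1 is [11, 7, 19, 19].

[11, 7, 19, 19]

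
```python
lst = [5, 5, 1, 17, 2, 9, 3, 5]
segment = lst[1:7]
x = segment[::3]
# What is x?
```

lst has length 8. The slice lst[1:7] selects indices [1, 2, 3, 4, 5, 6] (1->5, 2->1, 3->17, 4->2, 5->9, 6->3), giving [5, 1, 17, 2, 9, 3]. So segment = [5, 1, 17, 2, 9, 3]. segment has length 6. The slice segment[::3] selects indices [0, 3] (0->5, 3->2), giving [5, 2].

[5, 2]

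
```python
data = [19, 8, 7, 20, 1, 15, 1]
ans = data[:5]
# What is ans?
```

data has length 7. The slice data[:5] selects indices [0, 1, 2, 3, 4] (0->19, 1->8, 2->7, 3->20, 4->1), giving [19, 8, 7, 20, 1].

[19, 8, 7, 20, 1]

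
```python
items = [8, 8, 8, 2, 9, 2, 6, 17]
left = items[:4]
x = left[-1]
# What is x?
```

items has length 8. The slice items[:4] selects indices [0, 1, 2, 3] (0->8, 1->8, 2->8, 3->2), giving [8, 8, 8, 2]. So left = [8, 8, 8, 2]. Then left[-1] = 2.

2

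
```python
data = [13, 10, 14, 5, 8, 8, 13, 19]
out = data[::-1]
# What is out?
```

data has length 8. The slice data[::-1] selects indices [7, 6, 5, 4, 3, 2, 1, 0] (7->19, 6->13, 5->8, 4->8, 3->5, 2->14, 1->10, 0->13), giving [19, 13, 8, 8, 5, 14, 10, 13].

[19, 13, 8, 8, 5, 14, 10, 13]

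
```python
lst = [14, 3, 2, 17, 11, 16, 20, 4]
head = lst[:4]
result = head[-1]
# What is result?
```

lst has length 8. The slice lst[:4] selects indices [0, 1, 2, 3] (0->14, 1->3, 2->2, 3->17), giving [14, 3, 2, 17]. So head = [14, 3, 2, 17]. Then head[-1] = 17.

17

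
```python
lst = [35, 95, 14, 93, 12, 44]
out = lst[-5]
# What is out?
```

lst has length 6. Negative index -5 maps to positive index 6 + (-5) = 1. lst[1] = 95.

95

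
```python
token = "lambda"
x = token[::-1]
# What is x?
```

token has length 6. The slice token[::-1] selects indices [5, 4, 3, 2, 1, 0] (5->'a', 4->'d', 3->'b', 2->'m', 1->'a', 0->'l'), giving 'adbmal'.

'adbmal'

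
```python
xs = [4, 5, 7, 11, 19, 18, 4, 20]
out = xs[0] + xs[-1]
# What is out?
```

xs has length 8. xs[0] = 4.
xs has length 8. Negative index -1 maps to positive index 8 + (-1) = 7. xs[7] = 20.
Sum: 4 + 20 = 24.

24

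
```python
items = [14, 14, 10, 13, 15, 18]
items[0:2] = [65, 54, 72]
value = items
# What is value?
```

items starts as [14, 14, 10, 13, 15, 18] (length 6). The slice items[0:2] covers indices [0, 1] with values [14, 14]. Replacing that slice with [65, 54, 72] (different length) produces [65, 54, 72, 10, 13, 15, 18].

[65, 54, 72, 10, 13, 15, 18]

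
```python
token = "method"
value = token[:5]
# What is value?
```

token has length 6. The slice token[:5] selects indices [0, 1, 2, 3, 4] (0->'m', 1->'e', 2->'t', 3->'h', 4->'o'), giving 'metho'.

'metho'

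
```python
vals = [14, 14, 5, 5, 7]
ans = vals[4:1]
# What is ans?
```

vals has length 5. The slice vals[4:1] resolves to an empty index range, so the result is [].

[]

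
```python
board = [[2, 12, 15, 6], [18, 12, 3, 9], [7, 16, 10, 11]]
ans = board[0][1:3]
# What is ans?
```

board[0] = [2, 12, 15, 6]. board[0] has length 4. The slice board[0][1:3] selects indices [1, 2] (1->12, 2->15), giving [12, 15].

[12, 15]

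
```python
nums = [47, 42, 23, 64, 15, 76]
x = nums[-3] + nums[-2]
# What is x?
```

nums has length 6. Negative index -3 maps to positive index 6 + (-3) = 3. nums[3] = 64.
nums has length 6. Negative index -2 maps to positive index 6 + (-2) = 4. nums[4] = 15.
Sum: 64 + 15 = 79.

79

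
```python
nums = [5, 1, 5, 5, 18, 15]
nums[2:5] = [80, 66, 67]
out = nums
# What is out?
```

nums starts as [5, 1, 5, 5, 18, 15] (length 6). The slice nums[2:5] covers indices [2, 3, 4] with values [5, 5, 18]. Replacing that slice with [80, 66, 67] (same length) produces [5, 1, 80, 66, 67, 15].

[5, 1, 80, 66, 67, 15]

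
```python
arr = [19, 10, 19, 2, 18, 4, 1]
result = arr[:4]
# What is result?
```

arr has length 7. The slice arr[:4] selects indices [0, 1, 2, 3] (0->19, 1->10, 2->19, 3->2), giving [19, 10, 19, 2].

[19, 10, 19, 2]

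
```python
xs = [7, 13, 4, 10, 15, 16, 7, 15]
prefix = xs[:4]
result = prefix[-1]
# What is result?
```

xs has length 8. The slice xs[:4] selects indices [0, 1, 2, 3] (0->7, 1->13, 2->4, 3->10), giving [7, 13, 4, 10]. So prefix = [7, 13, 4, 10]. Then prefix[-1] = 10.

10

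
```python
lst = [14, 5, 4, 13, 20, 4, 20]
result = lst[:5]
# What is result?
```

lst has length 7. The slice lst[:5] selects indices [0, 1, 2, 3, 4] (0->14, 1->5, 2->4, 3->13, 4->20), giving [14, 5, 4, 13, 20].

[14, 5, 4, 13, 20]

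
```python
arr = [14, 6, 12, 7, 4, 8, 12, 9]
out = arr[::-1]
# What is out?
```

arr has length 8. The slice arr[::-1] selects indices [7, 6, 5, 4, 3, 2, 1, 0] (7->9, 6->12, 5->8, 4->4, 3->7, 2->12, 1->6, 0->14), giving [9, 12, 8, 4, 7, 12, 6, 14].

[9, 12, 8, 4, 7, 12, 6, 14]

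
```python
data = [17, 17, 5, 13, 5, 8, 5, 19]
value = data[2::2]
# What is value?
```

data has length 8. The slice data[2::2] selects indices [2, 4, 6] (2->5, 4->5, 6->5), giving [5, 5, 5].

[5, 5, 5]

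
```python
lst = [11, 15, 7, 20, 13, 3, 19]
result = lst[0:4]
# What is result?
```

lst has length 7. The slice lst[0:4] selects indices [0, 1, 2, 3] (0->11, 1->15, 2->7, 3->20), giving [11, 15, 7, 20].

[11, 15, 7, 20]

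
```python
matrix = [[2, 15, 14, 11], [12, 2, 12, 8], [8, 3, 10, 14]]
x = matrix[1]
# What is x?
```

matrix has 3 rows. Row 1 is [12, 2, 12, 8].

[12, 2, 12, 8]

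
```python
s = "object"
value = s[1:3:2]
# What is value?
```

s has length 6. The slice s[1:3:2] selects indices [1] (1->'b'), giving 'b'.

'b'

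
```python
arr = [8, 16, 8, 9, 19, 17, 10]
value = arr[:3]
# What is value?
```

arr has length 7. The slice arr[:3] selects indices [0, 1, 2] (0->8, 1->16, 2->8), giving [8, 16, 8].

[8, 16, 8]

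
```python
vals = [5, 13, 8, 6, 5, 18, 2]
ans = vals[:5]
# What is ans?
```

vals has length 7. The slice vals[:5] selects indices [0, 1, 2, 3, 4] (0->5, 1->13, 2->8, 3->6, 4->5), giving [5, 13, 8, 6, 5].

[5, 13, 8, 6, 5]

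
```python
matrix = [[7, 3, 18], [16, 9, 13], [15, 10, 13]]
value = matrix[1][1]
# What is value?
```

matrix[1] = [16, 9, 13]. Taking column 1 of that row yields 9.

9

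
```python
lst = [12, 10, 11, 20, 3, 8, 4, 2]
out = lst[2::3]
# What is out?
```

lst has length 8. The slice lst[2::3] selects indices [2, 5] (2->11, 5->8), giving [11, 8].

[11, 8]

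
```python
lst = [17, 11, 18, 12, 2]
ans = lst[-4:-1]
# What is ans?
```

lst has length 5. The slice lst[-4:-1] selects indices [1, 2, 3] (1->11, 2->18, 3->12), giving [11, 18, 12].

[11, 18, 12]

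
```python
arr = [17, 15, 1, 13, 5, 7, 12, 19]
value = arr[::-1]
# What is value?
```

arr has length 8. The slice arr[::-1] selects indices [7, 6, 5, 4, 3, 2, 1, 0] (7->19, 6->12, 5->7, 4->5, 3->13, 2->1, 1->15, 0->17), giving [19, 12, 7, 5, 13, 1, 15, 17].

[19, 12, 7, 5, 13, 1, 15, 17]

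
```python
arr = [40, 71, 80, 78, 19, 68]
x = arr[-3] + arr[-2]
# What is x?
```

arr has length 6. Negative index -3 maps to positive index 6 + (-3) = 3. arr[3] = 78.
arr has length 6. Negative index -2 maps to positive index 6 + (-2) = 4. arr[4] = 19.
Sum: 78 + 19 = 97.

97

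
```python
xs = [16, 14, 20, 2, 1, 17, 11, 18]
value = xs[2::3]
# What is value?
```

xs has length 8. The slice xs[2::3] selects indices [2, 5] (2->20, 5->17), giving [20, 17].

[20, 17]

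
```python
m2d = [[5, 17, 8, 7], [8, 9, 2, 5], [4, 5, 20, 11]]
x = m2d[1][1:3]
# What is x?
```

m2d[1] = [8, 9, 2, 5]. m2d[1] has length 4. The slice m2d[1][1:3] selects indices [1, 2] (1->9, 2->2), giving [9, 2].

[9, 2]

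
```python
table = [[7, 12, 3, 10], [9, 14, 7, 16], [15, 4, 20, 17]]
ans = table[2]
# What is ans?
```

table has 3 rows. Row 2 is [15, 4, 20, 17].

[15, 4, 20, 17]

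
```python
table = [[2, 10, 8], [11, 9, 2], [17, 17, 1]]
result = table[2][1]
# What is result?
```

table[2] = [17, 17, 1]. Taking column 1 of that row yields 17.

17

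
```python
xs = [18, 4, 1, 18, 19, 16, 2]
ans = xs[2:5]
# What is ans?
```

xs has length 7. The slice xs[2:5] selects indices [2, 3, 4] (2->1, 3->18, 4->19), giving [1, 18, 19].

[1, 18, 19]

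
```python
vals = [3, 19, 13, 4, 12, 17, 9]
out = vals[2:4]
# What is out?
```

vals has length 7. The slice vals[2:4] selects indices [2, 3] (2->13, 3->4), giving [13, 4].

[13, 4]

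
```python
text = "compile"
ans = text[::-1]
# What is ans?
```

text has length 7. The slice text[::-1] selects indices [6, 5, 4, 3, 2, 1, 0] (6->'e', 5->'l', 4->'i', 3->'p', 2->'m', 1->'o', 0->'c'), giving 'elipmoc'.

'elipmoc'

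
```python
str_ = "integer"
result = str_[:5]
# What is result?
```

str_ has length 7. The slice str_[:5] selects indices [0, 1, 2, 3, 4] (0->'i', 1->'n', 2->'t', 3->'e', 4->'g'), giving 'integ'.

'integ'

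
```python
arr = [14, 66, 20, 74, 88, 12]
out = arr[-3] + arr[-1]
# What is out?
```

arr has length 6. Negative index -3 maps to positive index 6 + (-3) = 3. arr[3] = 74.
arr has length 6. Negative index -1 maps to positive index 6 + (-1) = 5. arr[5] = 12.
Sum: 74 + 12 = 86.

86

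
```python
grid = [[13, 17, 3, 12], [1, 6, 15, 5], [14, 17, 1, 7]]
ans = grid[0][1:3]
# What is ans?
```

grid[0] = [13, 17, 3, 12]. grid[0] has length 4. The slice grid[0][1:3] selects indices [1, 2] (1->17, 2->3), giving [17, 3].

[17, 3]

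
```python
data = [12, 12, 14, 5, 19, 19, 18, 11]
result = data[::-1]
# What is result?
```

data has length 8. The slice data[::-1] selects indices [7, 6, 5, 4, 3, 2, 1, 0] (7->11, 6->18, 5->19, 4->19, 3->5, 2->14, 1->12, 0->12), giving [11, 18, 19, 19, 5, 14, 12, 12].

[11, 18, 19, 19, 5, 14, 12, 12]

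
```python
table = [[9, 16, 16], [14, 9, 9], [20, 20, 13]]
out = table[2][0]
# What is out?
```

table[2] = [20, 20, 13]. Taking column 0 of that row yields 20.

20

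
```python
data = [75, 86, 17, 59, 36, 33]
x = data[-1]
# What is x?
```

data has length 6. Negative index -1 maps to positive index 6 + (-1) = 5. data[5] = 33.

33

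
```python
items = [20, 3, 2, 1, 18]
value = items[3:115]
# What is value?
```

items has length 5. The slice items[3:115] selects indices [3, 4] (3->1, 4->18), giving [1, 18].

[1, 18]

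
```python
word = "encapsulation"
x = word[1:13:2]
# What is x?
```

word has length 13. The slice word[1:13:2] selects indices [1, 3, 5, 7, 9, 11] (1->'n', 3->'a', 5->'s', 7->'l', 9->'t', 11->'o'), giving 'naslto'.

'naslto'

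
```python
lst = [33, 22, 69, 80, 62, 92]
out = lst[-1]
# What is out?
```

lst has length 6. Negative index -1 maps to positive index 6 + (-1) = 5. lst[5] = 92.

92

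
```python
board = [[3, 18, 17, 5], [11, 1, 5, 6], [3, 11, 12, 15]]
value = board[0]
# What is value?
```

board has 3 rows. Row 0 is [3, 18, 17, 5].

[3, 18, 17, 5]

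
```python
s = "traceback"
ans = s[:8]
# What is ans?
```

s has length 9. The slice s[:8] selects indices [0, 1, 2, 3, 4, 5, 6, 7] (0->'t', 1->'r', 2->'a', 3->'c', 4->'e', 5->'b', 6->'a', 7->'c'), giving 'tracebac'.

'tracebac'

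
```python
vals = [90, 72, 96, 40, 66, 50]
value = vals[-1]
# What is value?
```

vals has length 6. Negative index -1 maps to positive index 6 + (-1) = 5. vals[5] = 50.

50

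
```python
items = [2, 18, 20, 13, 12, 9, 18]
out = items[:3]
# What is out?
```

items has length 7. The slice items[:3] selects indices [0, 1, 2] (0->2, 1->18, 2->20), giving [2, 18, 20].

[2, 18, 20]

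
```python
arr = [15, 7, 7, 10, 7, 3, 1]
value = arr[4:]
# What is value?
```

arr has length 7. The slice arr[4:] selects indices [4, 5, 6] (4->7, 5->3, 6->1), giving [7, 3, 1].

[7, 3, 1]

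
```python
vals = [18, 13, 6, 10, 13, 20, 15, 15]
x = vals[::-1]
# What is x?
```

vals has length 8. The slice vals[::-1] selects indices [7, 6, 5, 4, 3, 2, 1, 0] (7->15, 6->15, 5->20, 4->13, 3->10, 2->6, 1->13, 0->18), giving [15, 15, 20, 13, 10, 6, 13, 18].

[15, 15, 20, 13, 10, 6, 13, 18]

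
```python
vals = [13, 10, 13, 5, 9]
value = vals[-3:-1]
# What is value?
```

vals has length 5. The slice vals[-3:-1] selects indices [2, 3] (2->13, 3->5), giving [13, 5].

[13, 5]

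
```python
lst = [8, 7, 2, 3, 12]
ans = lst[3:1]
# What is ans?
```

lst has length 5. The slice lst[3:1] resolves to an empty index range, so the result is [].

[]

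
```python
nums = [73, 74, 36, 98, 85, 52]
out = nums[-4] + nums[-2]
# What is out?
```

nums has length 6. Negative index -4 maps to positive index 6 + (-4) = 2. nums[2] = 36.
nums has length 6. Negative index -2 maps to positive index 6 + (-2) = 4. nums[4] = 85.
Sum: 36 + 85 = 121.

121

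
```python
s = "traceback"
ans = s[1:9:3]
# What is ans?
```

s has length 9. The slice s[1:9:3] selects indices [1, 4, 7] (1->'r', 4->'e', 7->'c'), giving 'rec'.

'rec'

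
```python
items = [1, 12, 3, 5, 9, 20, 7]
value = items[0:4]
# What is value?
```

items has length 7. The slice items[0:4] selects indices [0, 1, 2, 3] (0->1, 1->12, 2->3, 3->5), giving [1, 12, 3, 5].

[1, 12, 3, 5]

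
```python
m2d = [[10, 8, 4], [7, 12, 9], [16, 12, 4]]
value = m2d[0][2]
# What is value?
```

m2d[0] = [10, 8, 4]. Taking column 2 of that row yields 4.

4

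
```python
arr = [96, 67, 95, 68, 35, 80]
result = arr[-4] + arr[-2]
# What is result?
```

arr has length 6. Negative index -4 maps to positive index 6 + (-4) = 2. arr[2] = 95.
arr has length 6. Negative index -2 maps to positive index 6 + (-2) = 4. arr[4] = 35.
Sum: 95 + 35 = 130.

130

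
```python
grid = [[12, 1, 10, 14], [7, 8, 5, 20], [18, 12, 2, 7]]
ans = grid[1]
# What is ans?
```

grid has 3 rows. Row 1 is [7, 8, 5, 20].

[7, 8, 5, 20]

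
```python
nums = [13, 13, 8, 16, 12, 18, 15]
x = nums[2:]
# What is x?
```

nums has length 7. The slice nums[2:] selects indices [2, 3, 4, 5, 6] (2->8, 3->16, 4->12, 5->18, 6->15), giving [8, 16, 12, 18, 15].

[8, 16, 12, 18, 15]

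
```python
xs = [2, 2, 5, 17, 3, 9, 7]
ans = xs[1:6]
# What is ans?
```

xs has length 7. The slice xs[1:6] selects indices [1, 2, 3, 4, 5] (1->2, 2->5, 3->17, 4->3, 5->9), giving [2, 5, 17, 3, 9].

[2, 5, 17, 3, 9]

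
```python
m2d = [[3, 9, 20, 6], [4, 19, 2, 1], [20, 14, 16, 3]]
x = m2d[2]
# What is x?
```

m2d has 3 rows. Row 2 is [20, 14, 16, 3].

[20, 14, 16, 3]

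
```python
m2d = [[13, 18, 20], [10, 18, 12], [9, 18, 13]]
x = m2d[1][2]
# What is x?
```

m2d[1] = [10, 18, 12]. Taking column 2 of that row yields 12.

12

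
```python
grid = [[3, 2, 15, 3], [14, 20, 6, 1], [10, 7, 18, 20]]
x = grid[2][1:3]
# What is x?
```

grid[2] = [10, 7, 18, 20]. grid[2] has length 4. The slice grid[2][1:3] selects indices [1, 2] (1->7, 2->18), giving [7, 18].

[7, 18]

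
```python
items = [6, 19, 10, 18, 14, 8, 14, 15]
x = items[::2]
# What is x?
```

items has length 8. The slice items[::2] selects indices [0, 2, 4, 6] (0->6, 2->10, 4->14, 6->14), giving [6, 10, 14, 14].

[6, 10, 14, 14]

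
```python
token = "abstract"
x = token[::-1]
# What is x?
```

token has length 8. The slice token[::-1] selects indices [7, 6, 5, 4, 3, 2, 1, 0] (7->'t', 6->'c', 5->'a', 4->'r', 3->'t', 2->'s', 1->'b', 0->'a'), giving 'tcartsba'.

'tcartsba'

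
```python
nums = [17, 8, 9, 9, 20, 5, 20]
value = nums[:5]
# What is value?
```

nums has length 7. The slice nums[:5] selects indices [0, 1, 2, 3, 4] (0->17, 1->8, 2->9, 3->9, 4->20), giving [17, 8, 9, 9, 20].

[17, 8, 9, 9, 20]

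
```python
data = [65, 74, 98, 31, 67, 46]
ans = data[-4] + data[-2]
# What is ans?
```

data has length 6. Negative index -4 maps to positive index 6 + (-4) = 2. data[2] = 98.
data has length 6. Negative index -2 maps to positive index 6 + (-2) = 4. data[4] = 67.
Sum: 98 + 67 = 165.

165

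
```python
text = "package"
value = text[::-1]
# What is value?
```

text has length 7. The slice text[::-1] selects indices [6, 5, 4, 3, 2, 1, 0] (6->'e', 5->'g', 4->'a', 3->'k', 2->'c', 1->'a', 0->'p'), giving 'egakcap'.

'egakcap'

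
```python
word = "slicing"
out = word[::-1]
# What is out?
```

word has length 7. The slice word[::-1] selects indices [6, 5, 4, 3, 2, 1, 0] (6->'g', 5->'n', 4->'i', 3->'c', 2->'i', 1->'l', 0->'s'), giving 'gnicils'.

'gnicils'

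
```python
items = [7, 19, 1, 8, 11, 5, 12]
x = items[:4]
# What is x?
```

items has length 7. The slice items[:4] selects indices [0, 1, 2, 3] (0->7, 1->19, 2->1, 3->8), giving [7, 19, 1, 8].

[7, 19, 1, 8]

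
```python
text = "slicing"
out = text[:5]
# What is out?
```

text has length 7. The slice text[:5] selects indices [0, 1, 2, 3, 4] (0->'s', 1->'l', 2->'i', 3->'c', 4->'i'), giving 'slici'.

'slici'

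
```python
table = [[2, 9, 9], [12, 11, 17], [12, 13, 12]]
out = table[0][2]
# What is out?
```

table[0] = [2, 9, 9]. Taking column 2 of that row yields 9.

9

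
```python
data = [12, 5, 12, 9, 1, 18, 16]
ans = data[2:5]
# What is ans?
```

data has length 7. The slice data[2:5] selects indices [2, 3, 4] (2->12, 3->9, 4->1), giving [12, 9, 1].

[12, 9, 1]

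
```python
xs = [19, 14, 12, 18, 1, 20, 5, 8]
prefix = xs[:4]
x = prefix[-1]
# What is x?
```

xs has length 8. The slice xs[:4] selects indices [0, 1, 2, 3] (0->19, 1->14, 2->12, 3->18), giving [19, 14, 12, 18]. So prefix = [19, 14, 12, 18]. Then prefix[-1] = 18.

18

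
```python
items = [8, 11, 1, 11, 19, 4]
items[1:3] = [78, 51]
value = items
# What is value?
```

items starts as [8, 11, 1, 11, 19, 4] (length 6). The slice items[1:3] covers indices [1, 2] with values [11, 1]. Replacing that slice with [78, 51] (same length) produces [8, 78, 51, 11, 19, 4].

[8, 78, 51, 11, 19, 4]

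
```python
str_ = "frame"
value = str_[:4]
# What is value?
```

str_ has length 5. The slice str_[:4] selects indices [0, 1, 2, 3] (0->'f', 1->'r', 2->'a', 3->'m'), giving 'fram'.

'fram'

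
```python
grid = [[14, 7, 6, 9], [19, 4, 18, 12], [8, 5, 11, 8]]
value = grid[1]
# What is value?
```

grid has 3 rows. Row 1 is [19, 4, 18, 12].

[19, 4, 18, 12]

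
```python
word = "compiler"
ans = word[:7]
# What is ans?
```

word has length 8. The slice word[:7] selects indices [0, 1, 2, 3, 4, 5, 6] (0->'c', 1->'o', 2->'m', 3->'p', 4->'i', 5->'l', 6->'e'), giving 'compile'.

'compile'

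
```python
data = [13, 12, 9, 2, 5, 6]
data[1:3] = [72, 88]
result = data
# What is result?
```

data starts as [13, 12, 9, 2, 5, 6] (length 6). The slice data[1:3] covers indices [1, 2] with values [12, 9]. Replacing that slice with [72, 88] (same length) produces [13, 72, 88, 2, 5, 6].

[13, 72, 88, 2, 5, 6]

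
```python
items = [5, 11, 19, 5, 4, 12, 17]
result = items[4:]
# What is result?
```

items has length 7. The slice items[4:] selects indices [4, 5, 6] (4->4, 5->12, 6->17), giving [4, 12, 17].

[4, 12, 17]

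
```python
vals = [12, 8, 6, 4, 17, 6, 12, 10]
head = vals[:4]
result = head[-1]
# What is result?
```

vals has length 8. The slice vals[:4] selects indices [0, 1, 2, 3] (0->12, 1->8, 2->6, 3->4), giving [12, 8, 6, 4]. So head = [12, 8, 6, 4]. Then head[-1] = 4.

4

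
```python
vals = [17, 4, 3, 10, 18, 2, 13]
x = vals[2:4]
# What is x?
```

vals has length 7. The slice vals[2:4] selects indices [2, 3] (2->3, 3->10), giving [3, 10].

[3, 10]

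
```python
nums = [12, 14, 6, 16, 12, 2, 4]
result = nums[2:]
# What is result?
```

nums has length 7. The slice nums[2:] selects indices [2, 3, 4, 5, 6] (2->6, 3->16, 4->12, 5->2, 6->4), giving [6, 16, 12, 2, 4].

[6, 16, 12, 2, 4]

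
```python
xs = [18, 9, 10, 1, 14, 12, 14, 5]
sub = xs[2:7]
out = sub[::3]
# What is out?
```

xs has length 8. The slice xs[2:7] selects indices [2, 3, 4, 5, 6] (2->10, 3->1, 4->14, 5->12, 6->14), giving [10, 1, 14, 12, 14]. So sub = [10, 1, 14, 12, 14]. sub has length 5. The slice sub[::3] selects indices [0, 3] (0->10, 3->12), giving [10, 12].

[10, 12]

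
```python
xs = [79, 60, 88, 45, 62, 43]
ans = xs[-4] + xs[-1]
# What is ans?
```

xs has length 6. Negative index -4 maps to positive index 6 + (-4) = 2. xs[2] = 88.
xs has length 6. Negative index -1 maps to positive index 6 + (-1) = 5. xs[5] = 43.
Sum: 88 + 43 = 131.

131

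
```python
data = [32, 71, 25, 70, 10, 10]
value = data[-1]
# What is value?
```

data has length 6. Negative index -1 maps to positive index 6 + (-1) = 5. data[5] = 10.

10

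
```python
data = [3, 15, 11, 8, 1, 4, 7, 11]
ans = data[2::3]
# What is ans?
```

data has length 8. The slice data[2::3] selects indices [2, 5] (2->11, 5->4), giving [11, 4].

[11, 4]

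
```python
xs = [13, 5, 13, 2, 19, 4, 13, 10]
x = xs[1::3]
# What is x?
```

xs has length 8. The slice xs[1::3] selects indices [1, 4, 7] (1->5, 4->19, 7->10), giving [5, 19, 10].

[5, 19, 10]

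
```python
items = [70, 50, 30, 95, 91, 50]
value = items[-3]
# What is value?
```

items has length 6. Negative index -3 maps to positive index 6 + (-3) = 3. items[3] = 95.

95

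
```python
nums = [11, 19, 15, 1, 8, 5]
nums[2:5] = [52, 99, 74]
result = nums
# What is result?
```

nums starts as [11, 19, 15, 1, 8, 5] (length 6). The slice nums[2:5] covers indices [2, 3, 4] with values [15, 1, 8]. Replacing that slice with [52, 99, 74] (same length) produces [11, 19, 52, 99, 74, 5].

[11, 19, 52, 99, 74, 5]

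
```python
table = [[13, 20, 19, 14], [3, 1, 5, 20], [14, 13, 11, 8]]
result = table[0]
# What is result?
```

table has 3 rows. Row 0 is [13, 20, 19, 14].

[13, 20, 19, 14]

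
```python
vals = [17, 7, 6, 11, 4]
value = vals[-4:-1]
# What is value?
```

vals has length 5. The slice vals[-4:-1] selects indices [1, 2, 3] (1->7, 2->6, 3->11), giving [7, 6, 11].

[7, 6, 11]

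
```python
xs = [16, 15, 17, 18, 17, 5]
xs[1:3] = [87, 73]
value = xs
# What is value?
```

xs starts as [16, 15, 17, 18, 17, 5] (length 6). The slice xs[1:3] covers indices [1, 2] with values [15, 17]. Replacing that slice with [87, 73] (same length) produces [16, 87, 73, 18, 17, 5].

[16, 87, 73, 18, 17, 5]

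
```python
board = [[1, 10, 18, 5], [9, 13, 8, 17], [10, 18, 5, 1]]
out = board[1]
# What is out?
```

board has 3 rows. Row 1 is [9, 13, 8, 17].

[9, 13, 8, 17]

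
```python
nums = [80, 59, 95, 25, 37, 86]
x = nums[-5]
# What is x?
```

nums has length 6. Negative index -5 maps to positive index 6 + (-5) = 1. nums[1] = 59.

59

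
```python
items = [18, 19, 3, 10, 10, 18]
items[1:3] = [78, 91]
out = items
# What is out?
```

items starts as [18, 19, 3, 10, 10, 18] (length 6). The slice items[1:3] covers indices [1, 2] with values [19, 3]. Replacing that slice with [78, 91] (same length) produces [18, 78, 91, 10, 10, 18].

[18, 78, 91, 10, 10, 18]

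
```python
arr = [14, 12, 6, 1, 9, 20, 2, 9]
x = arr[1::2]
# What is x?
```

arr has length 8. The slice arr[1::2] selects indices [1, 3, 5, 7] (1->12, 3->1, 5->20, 7->9), giving [12, 1, 20, 9].

[12, 1, 20, 9]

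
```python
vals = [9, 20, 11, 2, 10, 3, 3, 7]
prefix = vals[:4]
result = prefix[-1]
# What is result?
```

vals has length 8. The slice vals[:4] selects indices [0, 1, 2, 3] (0->9, 1->20, 2->11, 3->2), giving [9, 20, 11, 2]. So prefix = [9, 20, 11, 2]. Then prefix[-1] = 2.

2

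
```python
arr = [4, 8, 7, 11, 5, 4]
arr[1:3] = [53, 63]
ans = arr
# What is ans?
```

arr starts as [4, 8, 7, 11, 5, 4] (length 6). The slice arr[1:3] covers indices [1, 2] with values [8, 7]. Replacing that slice with [53, 63] (same length) produces [4, 53, 63, 11, 5, 4].

[4, 53, 63, 11, 5, 4]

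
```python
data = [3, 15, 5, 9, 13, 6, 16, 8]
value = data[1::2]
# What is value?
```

data has length 8. The slice data[1::2] selects indices [1, 3, 5, 7] (1->15, 3->9, 5->6, 7->8), giving [15, 9, 6, 8].

[15, 9, 6, 8]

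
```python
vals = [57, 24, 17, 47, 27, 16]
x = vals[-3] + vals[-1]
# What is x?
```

vals has length 6. Negative index -3 maps to positive index 6 + (-3) = 3. vals[3] = 47.
vals has length 6. Negative index -1 maps to positive index 6 + (-1) = 5. vals[5] = 16.
Sum: 47 + 16 = 63.

63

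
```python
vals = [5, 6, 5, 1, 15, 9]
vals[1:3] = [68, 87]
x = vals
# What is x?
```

vals starts as [5, 6, 5, 1, 15, 9] (length 6). The slice vals[1:3] covers indices [1, 2] with values [6, 5]. Replacing that slice with [68, 87] (same length) produces [5, 68, 87, 1, 15, 9].

[5, 68, 87, 1, 15, 9]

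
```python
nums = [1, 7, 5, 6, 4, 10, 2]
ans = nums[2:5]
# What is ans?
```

nums has length 7. The slice nums[2:5] selects indices [2, 3, 4] (2->5, 3->6, 4->4), giving [5, 6, 4].

[5, 6, 4]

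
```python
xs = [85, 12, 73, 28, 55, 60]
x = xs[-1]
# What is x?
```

xs has length 6. Negative index -1 maps to positive index 6 + (-1) = 5. xs[5] = 60.

60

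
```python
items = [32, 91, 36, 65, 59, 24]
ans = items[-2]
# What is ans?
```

items has length 6. Negative index -2 maps to positive index 6 + (-2) = 4. items[4] = 59.

59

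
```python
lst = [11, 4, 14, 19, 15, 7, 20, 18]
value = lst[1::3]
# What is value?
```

lst has length 8. The slice lst[1::3] selects indices [1, 4, 7] (1->4, 4->15, 7->18), giving [4, 15, 18].

[4, 15, 18]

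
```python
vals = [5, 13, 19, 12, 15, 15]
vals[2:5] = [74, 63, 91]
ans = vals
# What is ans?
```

vals starts as [5, 13, 19, 12, 15, 15] (length 6). The slice vals[2:5] covers indices [2, 3, 4] with values [19, 12, 15]. Replacing that slice with [74, 63, 91] (same length) produces [5, 13, 74, 63, 91, 15].

[5, 13, 74, 63, 91, 15]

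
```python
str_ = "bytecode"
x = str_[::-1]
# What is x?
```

str_ has length 8. The slice str_[::-1] selects indices [7, 6, 5, 4, 3, 2, 1, 0] (7->'e', 6->'d', 5->'o', 4->'c', 3->'e', 2->'t', 1->'y', 0->'b'), giving 'edocetyb'.

'edocetyb'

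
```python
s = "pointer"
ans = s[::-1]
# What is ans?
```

s has length 7. The slice s[::-1] selects indices [6, 5, 4, 3, 2, 1, 0] (6->'r', 5->'e', 4->'t', 3->'n', 2->'i', 1->'o', 0->'p'), giving 'retniop'.

'retniop'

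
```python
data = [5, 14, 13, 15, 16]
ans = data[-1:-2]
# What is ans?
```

data has length 5. The slice data[-1:-2] resolves to an empty index range, so the result is [].

[]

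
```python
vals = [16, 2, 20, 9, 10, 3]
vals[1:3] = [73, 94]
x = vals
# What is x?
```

vals starts as [16, 2, 20, 9, 10, 3] (length 6). The slice vals[1:3] covers indices [1, 2] with values [2, 20]. Replacing that slice with [73, 94] (same length) produces [16, 73, 94, 9, 10, 3].

[16, 73, 94, 9, 10, 3]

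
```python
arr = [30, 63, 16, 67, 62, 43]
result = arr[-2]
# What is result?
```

arr has length 6. Negative index -2 maps to positive index 6 + (-2) = 4. arr[4] = 62.

62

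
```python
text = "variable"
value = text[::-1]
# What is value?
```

text has length 8. The slice text[::-1] selects indices [7, 6, 5, 4, 3, 2, 1, 0] (7->'e', 6->'l', 5->'b', 4->'a', 3->'i', 2->'r', 1->'a', 0->'v'), giving 'elbairav'.

'elbairav'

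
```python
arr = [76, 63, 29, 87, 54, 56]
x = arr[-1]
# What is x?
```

arr has length 6. Negative index -1 maps to positive index 6 + (-1) = 5. arr[5] = 56.

56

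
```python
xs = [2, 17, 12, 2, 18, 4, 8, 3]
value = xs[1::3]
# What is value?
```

xs has length 8. The slice xs[1::3] selects indices [1, 4, 7] (1->17, 4->18, 7->3), giving [17, 18, 3].

[17, 18, 3]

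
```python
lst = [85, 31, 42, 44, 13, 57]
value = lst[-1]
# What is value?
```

lst has length 6. Negative index -1 maps to positive index 6 + (-1) = 5. lst[5] = 57.

57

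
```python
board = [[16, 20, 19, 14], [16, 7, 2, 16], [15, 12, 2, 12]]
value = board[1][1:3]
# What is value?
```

board[1] = [16, 7, 2, 16]. board[1] has length 4. The slice board[1][1:3] selects indices [1, 2] (1->7, 2->2), giving [7, 2].

[7, 2]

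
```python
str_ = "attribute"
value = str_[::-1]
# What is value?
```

str_ has length 9. The slice str_[::-1] selects indices [8, 7, 6, 5, 4, 3, 2, 1, 0] (8->'e', 7->'t', 6->'u', 5->'b', 4->'i', 3->'r', 2->'t', 1->'t', 0->'a'), giving 'etubirtta'.

'etubirtta'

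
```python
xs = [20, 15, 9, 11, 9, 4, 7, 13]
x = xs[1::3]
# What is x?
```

xs has length 8. The slice xs[1::3] selects indices [1, 4, 7] (1->15, 4->9, 7->13), giving [15, 9, 13].

[15, 9, 13]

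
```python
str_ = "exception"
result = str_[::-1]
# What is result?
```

str_ has length 9. The slice str_[::-1] selects indices [8, 7, 6, 5, 4, 3, 2, 1, 0] (8->'n', 7->'o', 6->'i', 5->'t', 4->'p', 3->'e', 2->'c', 1->'x', 0->'e'), giving 'noitpecxe'.

'noitpecxe'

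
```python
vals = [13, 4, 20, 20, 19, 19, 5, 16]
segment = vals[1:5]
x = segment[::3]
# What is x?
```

vals has length 8. The slice vals[1:5] selects indices [1, 2, 3, 4] (1->4, 2->20, 3->20, 4->19), giving [4, 20, 20, 19]. So segment = [4, 20, 20, 19]. segment has length 4. The slice segment[::3] selects indices [0, 3] (0->4, 3->19), giving [4, 19].

[4, 19]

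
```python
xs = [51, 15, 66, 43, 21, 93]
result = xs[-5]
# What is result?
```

xs has length 6. Negative index -5 maps to positive index 6 + (-5) = 1. xs[1] = 15.

15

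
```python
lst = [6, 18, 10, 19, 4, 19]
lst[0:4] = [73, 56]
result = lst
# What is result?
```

lst starts as [6, 18, 10, 19, 4, 19] (length 6). The slice lst[0:4] covers indices [0, 1, 2, 3] with values [6, 18, 10, 19]. Replacing that slice with [73, 56] (different length) produces [73, 56, 4, 19].

[73, 56, 4, 19]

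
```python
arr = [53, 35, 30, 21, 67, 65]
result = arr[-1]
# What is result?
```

arr has length 6. Negative index -1 maps to positive index 6 + (-1) = 5. arr[5] = 65.

65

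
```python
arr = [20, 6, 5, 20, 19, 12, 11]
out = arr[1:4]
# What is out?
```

arr has length 7. The slice arr[1:4] selects indices [1, 2, 3] (1->6, 2->5, 3->20), giving [6, 5, 20].

[6, 5, 20]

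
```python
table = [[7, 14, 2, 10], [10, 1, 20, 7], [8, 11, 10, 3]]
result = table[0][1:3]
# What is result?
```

table[0] = [7, 14, 2, 10]. table[0] has length 4. The slice table[0][1:3] selects indices [1, 2] (1->14, 2->2), giving [14, 2].

[14, 2]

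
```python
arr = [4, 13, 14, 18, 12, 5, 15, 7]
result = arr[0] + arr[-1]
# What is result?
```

arr has length 8. arr[0] = 4.
arr has length 8. Negative index -1 maps to positive index 8 + (-1) = 7. arr[7] = 7.
Sum: 4 + 7 = 11.

11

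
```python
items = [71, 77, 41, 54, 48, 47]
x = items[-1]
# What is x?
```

items has length 6. Negative index -1 maps to positive index 6 + (-1) = 5. items[5] = 47.

47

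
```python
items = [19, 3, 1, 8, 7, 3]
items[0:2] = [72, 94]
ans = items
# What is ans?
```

items starts as [19, 3, 1, 8, 7, 3] (length 6). The slice items[0:2] covers indices [0, 1] with values [19, 3]. Replacing that slice with [72, 94] (same length) produces [72, 94, 1, 8, 7, 3].

[72, 94, 1, 8, 7, 3]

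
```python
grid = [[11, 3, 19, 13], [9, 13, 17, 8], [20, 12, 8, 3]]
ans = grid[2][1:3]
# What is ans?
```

grid[2] = [20, 12, 8, 3]. grid[2] has length 4. The slice grid[2][1:3] selects indices [1, 2] (1->12, 2->8), giving [12, 8].

[12, 8]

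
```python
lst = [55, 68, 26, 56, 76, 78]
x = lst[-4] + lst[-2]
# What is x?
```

lst has length 6. Negative index -4 maps to positive index 6 + (-4) = 2. lst[2] = 26.
lst has length 6. Negative index -2 maps to positive index 6 + (-2) = 4. lst[4] = 76.
Sum: 26 + 76 = 102.

102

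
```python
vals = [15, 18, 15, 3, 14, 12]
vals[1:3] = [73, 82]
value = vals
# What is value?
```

vals starts as [15, 18, 15, 3, 14, 12] (length 6). The slice vals[1:3] covers indices [1, 2] with values [18, 15]. Replacing that slice with [73, 82] (same length) produces [15, 73, 82, 3, 14, 12].

[15, 73, 82, 3, 14, 12]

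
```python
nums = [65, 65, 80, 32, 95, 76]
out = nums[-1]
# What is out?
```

nums has length 6. Negative index -1 maps to positive index 6 + (-1) = 5. nums[5] = 76.

76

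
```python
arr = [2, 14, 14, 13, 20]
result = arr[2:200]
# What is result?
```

arr has length 5. The slice arr[2:200] selects indices [2, 3, 4] (2->14, 3->13, 4->20), giving [14, 13, 20].

[14, 13, 20]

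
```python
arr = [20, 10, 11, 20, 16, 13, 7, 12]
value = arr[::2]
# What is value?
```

arr has length 8. The slice arr[::2] selects indices [0, 2, 4, 6] (0->20, 2->11, 4->16, 6->7), giving [20, 11, 16, 7].

[20, 11, 16, 7]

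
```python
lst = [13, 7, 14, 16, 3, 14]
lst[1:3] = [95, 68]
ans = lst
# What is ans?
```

lst starts as [13, 7, 14, 16, 3, 14] (length 6). The slice lst[1:3] covers indices [1, 2] with values [7, 14]. Replacing that slice with [95, 68] (same length) produces [13, 95, 68, 16, 3, 14].

[13, 95, 68, 16, 3, 14]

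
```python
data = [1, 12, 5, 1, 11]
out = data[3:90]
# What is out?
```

data has length 5. The slice data[3:90] selects indices [3, 4] (3->1, 4->11), giving [1, 11].

[1, 11]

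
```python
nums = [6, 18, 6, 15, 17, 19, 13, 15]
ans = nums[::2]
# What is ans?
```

nums has length 8. The slice nums[::2] selects indices [0, 2, 4, 6] (0->6, 2->6, 4->17, 6->13), giving [6, 6, 17, 13].

[6, 6, 17, 13]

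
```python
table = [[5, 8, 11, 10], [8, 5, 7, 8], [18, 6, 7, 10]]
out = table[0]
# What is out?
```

table has 3 rows. Row 0 is [5, 8, 11, 10].

[5, 8, 11, 10]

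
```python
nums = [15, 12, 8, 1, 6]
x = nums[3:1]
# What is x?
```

nums has length 5. The slice nums[3:1] resolves to an empty index range, so the result is [].

[]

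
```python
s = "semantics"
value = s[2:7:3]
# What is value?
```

s has length 9. The slice s[2:7:3] selects indices [2, 5] (2->'m', 5->'t'), giving 'mt'.

'mt'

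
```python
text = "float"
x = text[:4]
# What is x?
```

text has length 5. The slice text[:4] selects indices [0, 1, 2, 3] (0->'f', 1->'l', 2->'o', 3->'a'), giving 'floa'.

'floa'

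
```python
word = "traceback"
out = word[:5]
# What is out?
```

word has length 9. The slice word[:5] selects indices [0, 1, 2, 3, 4] (0->'t', 1->'r', 2->'a', 3->'c', 4->'e'), giving 'trace'.

'trace'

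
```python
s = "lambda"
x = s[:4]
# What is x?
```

s has length 6. The slice s[:4] selects indices [0, 1, 2, 3] (0->'l', 1->'a', 2->'m', 3->'b'), giving 'lamb'.

'lamb'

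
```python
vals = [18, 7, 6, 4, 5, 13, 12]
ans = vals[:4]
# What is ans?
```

vals has length 7. The slice vals[:4] selects indices [0, 1, 2, 3] (0->18, 1->7, 2->6, 3->4), giving [18, 7, 6, 4].

[18, 7, 6, 4]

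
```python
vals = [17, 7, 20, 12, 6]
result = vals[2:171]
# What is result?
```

vals has length 5. The slice vals[2:171] selects indices [2, 3, 4] (2->20, 3->12, 4->6), giving [20, 12, 6].

[20, 12, 6]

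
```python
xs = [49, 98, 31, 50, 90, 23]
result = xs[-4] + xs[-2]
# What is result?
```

xs has length 6. Negative index -4 maps to positive index 6 + (-4) = 2. xs[2] = 31.
xs has length 6. Negative index -2 maps to positive index 6 + (-2) = 4. xs[4] = 90.
Sum: 31 + 90 = 121.

121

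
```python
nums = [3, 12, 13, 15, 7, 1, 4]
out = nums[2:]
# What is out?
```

nums has length 7. The slice nums[2:] selects indices [2, 3, 4, 5, 6] (2->13, 3->15, 4->7, 5->1, 6->4), giving [13, 15, 7, 1, 4].

[13, 15, 7, 1, 4]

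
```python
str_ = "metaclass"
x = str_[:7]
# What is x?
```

str_ has length 9. The slice str_[:7] selects indices [0, 1, 2, 3, 4, 5, 6] (0->'m', 1->'e', 2->'t', 3->'a', 4->'c', 5->'l', 6->'a'), giving 'metacla'.

'metacla'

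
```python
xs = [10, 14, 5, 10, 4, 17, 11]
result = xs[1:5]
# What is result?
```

xs has length 7. The slice xs[1:5] selects indices [1, 2, 3, 4] (1->14, 2->5, 3->10, 4->4), giving [14, 5, 10, 4].

[14, 5, 10, 4]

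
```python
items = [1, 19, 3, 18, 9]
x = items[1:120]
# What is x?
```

items has length 5. The slice items[1:120] selects indices [1, 2, 3, 4] (1->19, 2->3, 3->18, 4->9), giving [19, 3, 18, 9].

[19, 3, 18, 9]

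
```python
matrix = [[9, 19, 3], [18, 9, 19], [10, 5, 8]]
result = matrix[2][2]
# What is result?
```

matrix[2] = [10, 5, 8]. Taking column 2 of that row yields 8.

8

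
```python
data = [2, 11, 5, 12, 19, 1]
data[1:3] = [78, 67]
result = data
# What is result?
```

data starts as [2, 11, 5, 12, 19, 1] (length 6). The slice data[1:3] covers indices [1, 2] with values [11, 5]. Replacing that slice with [78, 67] (same length) produces [2, 78, 67, 12, 19, 1].

[2, 78, 67, 12, 19, 1]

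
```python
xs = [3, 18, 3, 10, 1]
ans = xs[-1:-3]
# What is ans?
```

xs has length 5. The slice xs[-1:-3] resolves to an empty index range, so the result is [].

[]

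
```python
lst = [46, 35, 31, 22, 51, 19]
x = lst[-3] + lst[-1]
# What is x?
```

lst has length 6. Negative index -3 maps to positive index 6 + (-3) = 3. lst[3] = 22.
lst has length 6. Negative index -1 maps to positive index 6 + (-1) = 5. lst[5] = 19.
Sum: 22 + 19 = 41.

41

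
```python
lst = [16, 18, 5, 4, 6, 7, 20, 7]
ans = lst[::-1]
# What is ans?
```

lst has length 8. The slice lst[::-1] selects indices [7, 6, 5, 4, 3, 2, 1, 0] (7->7, 6->20, 5->7, 4->6, 3->4, 2->5, 1->18, 0->16), giving [7, 20, 7, 6, 4, 5, 18, 16].

[7, 20, 7, 6, 4, 5, 18, 16]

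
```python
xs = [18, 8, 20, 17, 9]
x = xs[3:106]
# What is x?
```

xs has length 5. The slice xs[3:106] selects indices [3, 4] (3->17, 4->9), giving [17, 9].

[17, 9]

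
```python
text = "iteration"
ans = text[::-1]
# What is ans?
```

text has length 9. The slice text[::-1] selects indices [8, 7, 6, 5, 4, 3, 2, 1, 0] (8->'n', 7->'o', 6->'i', 5->'t', 4->'a', 3->'r', 2->'e', 1->'t', 0->'i'), giving 'noitareti'.

'noitareti'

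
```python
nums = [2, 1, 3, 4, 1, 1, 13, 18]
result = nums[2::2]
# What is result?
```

nums has length 8. The slice nums[2::2] selects indices [2, 4, 6] (2->3, 4->1, 6->13), giving [3, 1, 13].

[3, 1, 13]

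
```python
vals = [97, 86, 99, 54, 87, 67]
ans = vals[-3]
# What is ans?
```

vals has length 6. Negative index -3 maps to positive index 6 + (-3) = 3. vals[3] = 54.

54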